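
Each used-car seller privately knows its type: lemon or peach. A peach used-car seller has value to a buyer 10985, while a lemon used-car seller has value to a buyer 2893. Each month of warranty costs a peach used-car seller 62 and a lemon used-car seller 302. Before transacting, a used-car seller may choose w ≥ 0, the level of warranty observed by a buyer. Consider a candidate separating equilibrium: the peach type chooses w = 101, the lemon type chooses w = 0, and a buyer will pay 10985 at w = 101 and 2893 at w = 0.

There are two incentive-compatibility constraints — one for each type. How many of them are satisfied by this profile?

Lemon type: stay at 0 → 2893; mimic → 10985 − 302 × 101 = -19517. IC holds (2893 ≥ -19517).
Peach type: signal → 10985 − 62 × 101 = 4723; deviate to 0 → 2893. IC holds (4723 ≥ 2893).
2 of 2 constraints hold, so this is a separating equilibrium.

2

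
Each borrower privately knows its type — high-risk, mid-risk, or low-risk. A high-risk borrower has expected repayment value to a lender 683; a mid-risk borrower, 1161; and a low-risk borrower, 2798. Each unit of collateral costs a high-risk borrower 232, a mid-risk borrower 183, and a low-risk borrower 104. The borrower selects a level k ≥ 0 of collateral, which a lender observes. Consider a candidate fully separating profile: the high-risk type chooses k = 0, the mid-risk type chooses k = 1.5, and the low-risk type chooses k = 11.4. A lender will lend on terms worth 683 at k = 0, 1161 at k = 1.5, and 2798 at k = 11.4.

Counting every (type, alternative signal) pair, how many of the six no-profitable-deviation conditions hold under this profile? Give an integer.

5

Low-risk (own payoff 2798 − 104×11.4 = 1612.4): to k=0 gives 683 → no gain ✓; to k=1.5 gives 1161 − 104×1.5 = 1005 → no gain ✓.
Mid-risk (own payoff 1161 − 183×1.5 = 886.5): to k=0 gives 683 → no gain ✓; to k=11.4 gives 2798 − 183×11.4 = 711.8 → no gain ✓.
High-risk (own payoff 683): to k=1.5 gives 1161 − 232×1.5 = 813 → profitable ✗; to k=11.4 gives 2798 − 232×11.4 = 153.2 → no gain ✓.
5 of the 6 constraints hold; not an equilibrium.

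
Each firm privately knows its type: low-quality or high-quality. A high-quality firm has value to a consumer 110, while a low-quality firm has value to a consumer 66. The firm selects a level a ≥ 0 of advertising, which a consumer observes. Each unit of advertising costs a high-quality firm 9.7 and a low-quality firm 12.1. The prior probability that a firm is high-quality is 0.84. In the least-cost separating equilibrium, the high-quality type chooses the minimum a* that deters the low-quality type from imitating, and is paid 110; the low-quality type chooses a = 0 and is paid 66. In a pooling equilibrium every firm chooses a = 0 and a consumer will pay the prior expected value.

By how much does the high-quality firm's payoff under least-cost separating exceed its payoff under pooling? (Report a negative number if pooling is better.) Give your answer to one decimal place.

-28.2

Least-cost separating signal: a* solves 66 = 110 − 12.1·a*, so a* = (110 − 66)/12.1 ≈ 3.6364.
High-quality type's separating payoff: 110 − 9.7 × a* = 110 − 9.7 × (110 − 66)/12.1 = 110 − 426.8/12.1 ≈ 74.727.
Pooling payoff: 0.84 × 110 + 0.16 × 66 = 102.96.
Difference: 74.727 − 102.96 = -28.233, i.e. -28.2 to one decimal place.
The high-quality type would prefer the pooling outcome.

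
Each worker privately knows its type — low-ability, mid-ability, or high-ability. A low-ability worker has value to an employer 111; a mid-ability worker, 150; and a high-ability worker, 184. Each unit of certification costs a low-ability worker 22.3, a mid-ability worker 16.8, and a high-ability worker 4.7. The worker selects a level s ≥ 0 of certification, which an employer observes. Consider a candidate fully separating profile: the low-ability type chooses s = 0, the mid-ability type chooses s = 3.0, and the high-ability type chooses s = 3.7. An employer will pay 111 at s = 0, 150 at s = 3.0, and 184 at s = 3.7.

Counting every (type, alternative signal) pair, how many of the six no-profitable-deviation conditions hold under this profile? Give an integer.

Low-ability (own payoff 111): to s=3.0 gives 150 − 22.3×3.0 = 83.1 → no gain ✓; to s=3.7 gives 184 − 22.3×3.7 = 101.49 → no gain ✓.
Mid-ability (own payoff 150 − 16.8×3.0 = 99.6): to s=0 gives 111 → profitable ✗; to s=3.7 gives 184 − 16.8×3.7 = 121.84 → profitable ✗.
High-ability (own payoff 184 − 4.7×3.7 = 166.61): to s=0 gives 111 → no gain ✓; to s=3.0 gives 150 − 4.7×3.0 = 135.9 → no gain ✓.
4 of the 6 constraints hold; not an equilibrium.

4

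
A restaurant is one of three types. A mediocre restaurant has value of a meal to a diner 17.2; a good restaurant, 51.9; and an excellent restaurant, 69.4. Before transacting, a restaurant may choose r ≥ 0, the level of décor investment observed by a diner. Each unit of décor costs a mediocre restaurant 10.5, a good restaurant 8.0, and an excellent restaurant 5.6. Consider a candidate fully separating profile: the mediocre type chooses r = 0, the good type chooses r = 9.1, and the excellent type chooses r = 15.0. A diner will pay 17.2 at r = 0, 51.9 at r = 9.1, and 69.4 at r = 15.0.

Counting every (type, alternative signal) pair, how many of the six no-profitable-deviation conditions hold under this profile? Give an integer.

Good (own payoff 51.9 − 8.0×9.1 = -20.9): to r=0 gives 17.2 → profitable ✗; to r=15.0 gives 69.4 − 8.0×15.0 = -50.6 → no gain ✓.
Excellent (own payoff 69.4 − 5.6×15.0 = -14.6): to r=0 gives 17.2 → profitable ✗; to r=9.1 gives 51.9 − 5.6×9.1 = 0.94 → profitable ✗.
Mediocre (own payoff 17.2): to r=9.1 gives 51.9 − 10.5×9.1 = -43.65 → no gain ✓; to r=15.0 gives 69.4 − 10.5×15.0 = -88.1 → no gain ✓.
3 of the 6 constraints hold; not an equilibrium.

3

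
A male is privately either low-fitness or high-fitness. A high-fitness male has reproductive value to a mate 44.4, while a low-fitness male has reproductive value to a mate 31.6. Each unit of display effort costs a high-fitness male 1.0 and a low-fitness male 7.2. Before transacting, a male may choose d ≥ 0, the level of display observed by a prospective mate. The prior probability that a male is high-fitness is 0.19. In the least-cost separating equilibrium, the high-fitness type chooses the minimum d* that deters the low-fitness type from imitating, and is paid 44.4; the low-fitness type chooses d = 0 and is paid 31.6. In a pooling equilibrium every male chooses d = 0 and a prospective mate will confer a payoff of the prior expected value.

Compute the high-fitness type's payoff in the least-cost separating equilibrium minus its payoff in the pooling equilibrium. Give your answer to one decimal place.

Least-cost separating signal: d* solves 31.6 = 44.4 − 7.2·d*, so d* = (44.4 − 31.6)/7.2 ≈ 1.7778.
High-fitness type's separating payoff: 44.4 − 1.0 × d* = 44.4 − 1.0 × (44.4 − 31.6)/7.2 = 44.4 − 12.8/7.2 ≈ 42.622.
Pooling payoff: 0.19 × 44.4 + 0.81 × 31.6 = 34.032.
Difference: 42.622 − 34.032 = 8.59, i.e. 8.6 to one decimal place.
The high-fitness type prefers to separate.

8.6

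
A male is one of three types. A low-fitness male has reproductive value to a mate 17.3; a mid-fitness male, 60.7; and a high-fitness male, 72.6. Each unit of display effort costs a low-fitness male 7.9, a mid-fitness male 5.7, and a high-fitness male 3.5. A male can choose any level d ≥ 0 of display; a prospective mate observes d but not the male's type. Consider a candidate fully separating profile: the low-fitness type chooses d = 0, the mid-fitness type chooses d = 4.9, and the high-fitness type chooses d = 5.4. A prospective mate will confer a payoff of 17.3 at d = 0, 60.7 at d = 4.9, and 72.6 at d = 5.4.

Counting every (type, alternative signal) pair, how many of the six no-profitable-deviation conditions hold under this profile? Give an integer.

3

High-fitness (own payoff 72.6 − 3.5×5.4 = 53.7): to d=0 gives 17.3 → no gain ✓; to d=4.9 gives 60.7 − 3.5×4.9 = 43.55 → no gain ✓.
Mid-fitness (own payoff 60.7 − 5.7×4.9 = 32.77): to d=0 gives 17.3 → no gain ✓; to d=5.4 gives 72.6 − 5.7×5.4 = 41.82 → profitable ✗.
Low-fitness (own payoff 17.3): to d=4.9 gives 60.7 − 7.9×4.9 = 21.99 → profitable ✗; to d=5.4 gives 72.6 − 7.9×5.4 = 29.94 → profitable ✗.
3 of the 6 constraints hold; not an equilibrium.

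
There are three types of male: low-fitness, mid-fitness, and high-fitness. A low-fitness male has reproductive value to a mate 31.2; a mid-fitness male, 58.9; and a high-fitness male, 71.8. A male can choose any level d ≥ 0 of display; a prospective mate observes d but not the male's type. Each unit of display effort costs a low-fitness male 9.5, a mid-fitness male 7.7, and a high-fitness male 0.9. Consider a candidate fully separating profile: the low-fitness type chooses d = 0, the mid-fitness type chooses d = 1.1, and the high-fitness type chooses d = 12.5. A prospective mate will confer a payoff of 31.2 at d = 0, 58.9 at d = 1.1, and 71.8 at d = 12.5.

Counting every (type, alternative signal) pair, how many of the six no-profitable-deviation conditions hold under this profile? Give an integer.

Mid-fitness (own payoff 58.9 − 7.7×1.1 = 50.43): to d=0 gives 31.2 → no gain ✓; to d=12.5 gives 71.8 − 7.7×12.5 = -24.45 → no gain ✓.
Low-fitness (own payoff 31.2): to d=1.1 gives 58.9 − 9.5×1.1 = 48.45 → profitable ✗; to d=12.5 gives 71.8 − 9.5×12.5 = -46.95 → no gain ✓.
High-fitness (own payoff 71.8 − 0.9×12.5 = 60.55): to d=0 gives 31.2 → no gain ✓; to d=1.1 gives 58.9 − 0.9×1.1 = 57.91 → no gain ✓.
5 of the 6 constraints hold; not an equilibrium.

5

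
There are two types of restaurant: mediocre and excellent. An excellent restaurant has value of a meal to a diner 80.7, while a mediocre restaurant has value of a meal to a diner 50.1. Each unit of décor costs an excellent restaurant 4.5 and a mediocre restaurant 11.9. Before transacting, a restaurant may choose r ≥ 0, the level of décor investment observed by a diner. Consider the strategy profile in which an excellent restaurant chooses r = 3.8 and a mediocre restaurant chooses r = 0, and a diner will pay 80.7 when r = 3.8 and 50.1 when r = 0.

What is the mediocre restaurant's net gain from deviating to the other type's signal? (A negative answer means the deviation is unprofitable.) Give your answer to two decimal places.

Playing r = 0 the mediocre restaurant receives 50.1.
Deviating to r = 3.8 brings payment 80.7 at cost 11.9 × 3.8 = 45.22, netting 35.48.
Gain from deviating: 35.48 − 50.1 = -14.62.
The gain is negative, so the mediocre type's incentive-compatibility constraint is satisfied.

-14.62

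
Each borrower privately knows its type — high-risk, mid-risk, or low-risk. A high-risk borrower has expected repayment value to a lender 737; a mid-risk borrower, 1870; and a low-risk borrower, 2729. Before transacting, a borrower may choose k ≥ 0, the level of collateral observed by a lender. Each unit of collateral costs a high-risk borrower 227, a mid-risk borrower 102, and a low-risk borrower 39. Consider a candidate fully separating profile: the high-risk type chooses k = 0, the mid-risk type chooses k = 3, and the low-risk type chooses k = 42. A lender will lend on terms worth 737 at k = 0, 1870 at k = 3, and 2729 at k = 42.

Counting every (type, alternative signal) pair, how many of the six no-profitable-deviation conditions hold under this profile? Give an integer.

4

Mid-risk (own payoff 1870 − 102×3 = 1564): to k=0 gives 737 → no gain ✓; to k=42 gives 2729 − 102×42 = -1555 → no gain ✓.
High-risk (own payoff 737): to k=3 gives 1870 − 227×3 = 1189 → profitable ✗; to k=42 gives 2729 − 227×42 = -6805 → no gain ✓.
Low-risk (own payoff 2729 − 39×42 = 1091): to k=0 gives 737 → no gain ✓; to k=3 gives 1870 − 39×3 = 1753 → profitable ✗.
4 of the 6 constraints hold; not an equilibrium.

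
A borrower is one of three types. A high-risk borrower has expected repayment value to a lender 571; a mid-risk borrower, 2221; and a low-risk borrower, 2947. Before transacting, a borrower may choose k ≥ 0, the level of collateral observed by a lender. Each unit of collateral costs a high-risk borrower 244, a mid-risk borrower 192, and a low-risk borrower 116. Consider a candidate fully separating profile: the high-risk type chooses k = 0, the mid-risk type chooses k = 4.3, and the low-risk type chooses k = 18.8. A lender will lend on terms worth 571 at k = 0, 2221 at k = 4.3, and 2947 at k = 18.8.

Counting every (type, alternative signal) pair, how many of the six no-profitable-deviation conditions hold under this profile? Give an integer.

4

Mid-risk (own payoff 2221 − 192×4.3 = 1395.4): to k=0 gives 571 → no gain ✓; to k=18.8 gives 2947 − 192×18.8 = -662.6 → no gain ✓.
High-risk (own payoff 571): to k=4.3 gives 2221 − 244×4.3 = 1171.8 → profitable ✗; to k=18.8 gives 2947 − 244×18.8 = -1640.2 → no gain ✓.
Low-risk (own payoff 2947 − 116×18.8 = 766.2): to k=0 gives 571 → no gain ✓; to k=4.3 gives 2221 − 116×4.3 = 1722.2 → profitable ✗.
4 of the 6 constraints hold; not an equilibrium.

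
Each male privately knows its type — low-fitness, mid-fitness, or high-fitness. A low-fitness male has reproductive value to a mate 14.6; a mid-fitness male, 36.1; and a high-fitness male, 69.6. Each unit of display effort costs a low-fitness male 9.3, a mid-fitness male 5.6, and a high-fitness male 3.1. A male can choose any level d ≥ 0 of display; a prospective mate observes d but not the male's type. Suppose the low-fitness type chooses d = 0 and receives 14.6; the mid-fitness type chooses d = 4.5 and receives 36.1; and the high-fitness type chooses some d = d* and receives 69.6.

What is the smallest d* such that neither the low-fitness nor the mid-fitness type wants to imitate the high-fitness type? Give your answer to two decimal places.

10.48

Mid-fitness type (on-path payoff 36.1 − 5.6×4.5 = 10.9) won't mimic when 10.9 ≥ 69.6 − 5.6·d*, i.e. d* ≥ 10.48.
Low-fitness type (on-path payoff 14.6) won't mimic when 14.6 ≥ 69.6 − 9.3·d*, i.e. d* ≥ 5.91.
Both must hold, so d* = max(5.91, 10.48) = 10.48. The mid-fitness type's constraint binds.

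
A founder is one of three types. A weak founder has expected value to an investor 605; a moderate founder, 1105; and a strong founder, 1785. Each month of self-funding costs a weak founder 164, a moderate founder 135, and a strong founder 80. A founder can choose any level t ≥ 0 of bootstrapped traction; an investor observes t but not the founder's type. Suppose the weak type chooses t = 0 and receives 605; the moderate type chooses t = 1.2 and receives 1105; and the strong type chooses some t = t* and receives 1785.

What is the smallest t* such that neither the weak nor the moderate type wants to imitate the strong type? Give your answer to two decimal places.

7.20

Weak type (on-path payoff 605) won't mimic when 605 ≥ 1785 − 164·t*, i.e. t* ≥ 7.20.
Moderate type (on-path payoff 1105 − 135×1.2 = 943) won't mimic when 943 ≥ 1785 − 135·t*, i.e. t* ≥ 6.24.
Both must hold, so t* = max(7.20, 6.24) = 7.20. The weak type's constraint binds.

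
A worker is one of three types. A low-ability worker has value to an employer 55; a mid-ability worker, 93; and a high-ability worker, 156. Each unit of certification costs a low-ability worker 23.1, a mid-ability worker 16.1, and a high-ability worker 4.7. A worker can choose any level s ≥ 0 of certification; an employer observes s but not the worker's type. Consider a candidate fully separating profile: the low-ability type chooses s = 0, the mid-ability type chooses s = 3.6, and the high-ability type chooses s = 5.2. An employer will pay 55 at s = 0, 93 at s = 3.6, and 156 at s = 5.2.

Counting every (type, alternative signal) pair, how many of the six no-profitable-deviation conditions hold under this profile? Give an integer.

4

Low-ability (own payoff 55): to s=3.6 gives 93 − 23.1×3.6 = 9.84 → no gain ✓; to s=5.2 gives 156 − 23.1×5.2 = 35.88 → no gain ✓.
Mid-ability (own payoff 93 − 16.1×3.6 = 35.04): to s=0 gives 55 → profitable ✗; to s=5.2 gives 156 − 16.1×5.2 = 72.28 → profitable ✗.
High-ability (own payoff 156 − 4.7×5.2 = 131.56): to s=0 gives 55 → no gain ✓; to s=3.6 gives 93 − 4.7×3.6 = 76.08 → no gain ✓.
4 of the 6 constraints hold; not an equilibrium.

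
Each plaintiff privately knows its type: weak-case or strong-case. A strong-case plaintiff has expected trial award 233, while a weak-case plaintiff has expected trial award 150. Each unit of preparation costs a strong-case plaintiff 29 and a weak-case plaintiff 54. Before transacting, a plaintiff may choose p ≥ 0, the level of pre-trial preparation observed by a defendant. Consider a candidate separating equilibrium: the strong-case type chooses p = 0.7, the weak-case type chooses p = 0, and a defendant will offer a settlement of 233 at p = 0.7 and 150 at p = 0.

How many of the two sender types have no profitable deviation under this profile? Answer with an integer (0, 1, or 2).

Strong-case type: signal → 233 − 29 × 0.7 = 212.7; deviate to 0 → 150. IC holds (212.7 ≥ 150).
Weak-case type: stay at 0 → 150; mimic → 233 − 54 × 0.7 = 195.2. IC fails (150 < 195.2).
1 of 2 constraints hold, so this profile is not an equilibrium.

1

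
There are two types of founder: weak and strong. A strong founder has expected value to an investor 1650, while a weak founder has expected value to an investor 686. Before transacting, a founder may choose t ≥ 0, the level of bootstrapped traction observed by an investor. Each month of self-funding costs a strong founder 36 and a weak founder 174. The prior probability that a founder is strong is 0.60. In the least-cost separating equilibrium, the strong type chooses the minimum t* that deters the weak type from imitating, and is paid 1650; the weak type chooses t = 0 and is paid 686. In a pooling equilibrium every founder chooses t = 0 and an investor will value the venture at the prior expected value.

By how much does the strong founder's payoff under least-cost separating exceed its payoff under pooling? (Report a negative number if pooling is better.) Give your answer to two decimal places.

186.15

Least-cost separating signal: t* solves 686 = 1650 − 174·t*, so t* = (1650 − 686)/174 ≈ 5.5402.
Strong type's separating payoff: 1650 − 36 × t* = 1650 − 36 × (1650 − 686)/174 = 1650 − 34704/174 ≈ 1450.5517.
Pooling payoff: 0.60 × 1650 + 0.40 × 686 = 1264.4.
Difference: 1450.5517 − 1264.4 = 186.1517, i.e. 186.15 to two decimal places.
The strong type prefers to separate.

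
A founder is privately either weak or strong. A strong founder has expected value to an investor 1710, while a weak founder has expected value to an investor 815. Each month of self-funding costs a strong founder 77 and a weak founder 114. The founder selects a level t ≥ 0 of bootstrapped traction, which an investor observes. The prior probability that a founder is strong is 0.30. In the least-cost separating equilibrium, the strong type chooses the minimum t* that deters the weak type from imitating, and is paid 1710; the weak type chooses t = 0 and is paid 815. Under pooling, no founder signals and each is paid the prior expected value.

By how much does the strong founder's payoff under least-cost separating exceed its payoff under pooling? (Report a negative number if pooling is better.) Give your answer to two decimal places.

Least-cost separating signal: t* solves 815 = 1710 − 114·t*, so t* = (1710 − 815)/114 ≈ 7.8509.
Strong type's separating payoff: 1710 − 77 × t* = 1710 − 77 × (1710 − 815)/114 = 1710 − 68915/114 ≈ 1105.4825.
Pooling payoff: 0.30 × 1710 + 0.70 × 815 = 1083.5.
Difference: 1105.4825 − 1083.5 = 21.9825, i.e. 21.98 to two decimal places.
The strong type prefers to separate.

21.98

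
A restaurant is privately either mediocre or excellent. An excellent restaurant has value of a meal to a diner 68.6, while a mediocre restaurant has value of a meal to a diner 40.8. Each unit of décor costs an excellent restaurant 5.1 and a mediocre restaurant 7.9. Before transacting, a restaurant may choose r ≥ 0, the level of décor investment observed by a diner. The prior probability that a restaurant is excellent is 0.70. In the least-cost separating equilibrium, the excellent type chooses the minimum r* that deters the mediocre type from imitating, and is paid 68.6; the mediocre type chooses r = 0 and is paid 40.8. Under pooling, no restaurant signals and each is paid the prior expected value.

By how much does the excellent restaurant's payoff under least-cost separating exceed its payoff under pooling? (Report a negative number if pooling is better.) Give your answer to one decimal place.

Least-cost separating signal: r* solves 40.8 = 68.6 − 7.9·r*, so r* = (68.6 − 40.8)/7.9 ≈ 3.5190.
Excellent type's separating payoff: 68.6 − 5.1 × r* = 68.6 − 5.1 × (68.6 − 40.8)/7.9 = 68.6 − 141.78/7.9 ≈ 50.653.
Pooling payoff: 0.70 × 68.6 + 0.30 × 40.8 = 60.26.
Difference: 50.653 − 60.26 = -9.607, i.e. -9.6 to one decimal place.
The excellent type would prefer the pooling outcome.

-9.6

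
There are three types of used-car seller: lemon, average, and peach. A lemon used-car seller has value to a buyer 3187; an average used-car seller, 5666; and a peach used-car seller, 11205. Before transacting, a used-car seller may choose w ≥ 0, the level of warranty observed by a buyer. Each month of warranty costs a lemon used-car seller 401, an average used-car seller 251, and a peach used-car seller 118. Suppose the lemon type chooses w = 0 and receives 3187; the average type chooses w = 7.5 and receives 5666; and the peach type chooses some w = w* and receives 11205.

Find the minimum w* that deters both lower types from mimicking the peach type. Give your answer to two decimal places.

29.57

Lemon type (on-path payoff 3187) won't mimic when 3187 ≥ 11205 − 401·w*, i.e. w* ≥ 20.00.
Average type (on-path payoff 5666 − 251×7.5 = 3783.5) won't mimic when 3783.5 ≥ 11205 − 251·w*, i.e. w* ≥ 29.57.
Both must hold, so w* = max(20.00, 29.57) = 29.57. The average type's constraint binds.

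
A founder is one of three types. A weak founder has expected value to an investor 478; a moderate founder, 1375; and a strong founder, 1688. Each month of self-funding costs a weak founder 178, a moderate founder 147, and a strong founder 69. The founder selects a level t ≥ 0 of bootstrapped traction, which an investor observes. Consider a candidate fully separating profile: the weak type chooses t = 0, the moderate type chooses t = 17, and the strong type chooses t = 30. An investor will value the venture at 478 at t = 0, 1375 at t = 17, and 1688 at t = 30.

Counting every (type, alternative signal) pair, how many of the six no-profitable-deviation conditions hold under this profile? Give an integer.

3

Strong (own payoff 1688 − 69×30 = -382): to t=0 gives 478 → profitable ✗; to t=17 gives 1375 − 69×17 = 202 → profitable ✗.
Moderate (own payoff 1375 − 147×17 = -1124): to t=0 gives 478 → profitable ✗; to t=30 gives 1688 − 147×30 = -2722 → no gain ✓.
Weak (own payoff 478): to t=17 gives 1375 − 178×17 = -1651 → no gain ✓; to t=30 gives 1688 − 178×30 = -3652 → no gain ✓.
3 of the 6 constraints hold; not an equilibrium.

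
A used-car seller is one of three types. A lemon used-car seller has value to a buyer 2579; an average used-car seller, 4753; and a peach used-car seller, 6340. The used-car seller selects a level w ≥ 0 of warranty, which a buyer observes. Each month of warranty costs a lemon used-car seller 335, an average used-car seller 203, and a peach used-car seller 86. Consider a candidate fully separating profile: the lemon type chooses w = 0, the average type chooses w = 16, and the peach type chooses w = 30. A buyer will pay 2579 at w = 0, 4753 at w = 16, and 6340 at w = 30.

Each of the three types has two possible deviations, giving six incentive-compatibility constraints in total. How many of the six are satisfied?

Peach (own payoff 6340 − 86×30 = 3760): to w=0 gives 2579 → no gain ✓; to w=16 gives 4753 − 86×16 = 3377 → no gain ✓.
Average (own payoff 4753 − 203×16 = 1505): to w=0 gives 2579 → profitable ✗; to w=30 gives 6340 − 203×30 = 250 → no gain ✓.
Lemon (own payoff 2579): to w=16 gives 4753 − 335×16 = -607 → no gain ✓; to w=30 gives 6340 − 335×30 = -3710 → no gain ✓.
5 of the 6 constraints hold; not an equilibrium.

5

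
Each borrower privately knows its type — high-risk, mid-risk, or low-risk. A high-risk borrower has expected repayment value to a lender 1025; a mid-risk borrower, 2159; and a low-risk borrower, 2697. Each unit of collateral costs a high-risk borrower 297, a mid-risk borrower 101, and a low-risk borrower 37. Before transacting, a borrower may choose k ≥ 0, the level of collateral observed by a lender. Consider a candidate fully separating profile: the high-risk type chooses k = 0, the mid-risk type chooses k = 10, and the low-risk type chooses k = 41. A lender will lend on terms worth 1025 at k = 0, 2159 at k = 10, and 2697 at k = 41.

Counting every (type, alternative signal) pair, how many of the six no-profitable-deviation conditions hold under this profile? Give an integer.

Low-risk (own payoff 2697 − 37×41 = 1180): to k=0 gives 1025 → no gain ✓; to k=10 gives 2159 − 37×10 = 1789 → profitable ✗.
Mid-risk (own payoff 2159 − 101×10 = 1149): to k=0 gives 1025 → no gain ✓; to k=41 gives 2697 − 101×41 = -1444 → no gain ✓.
High-risk (own payoff 1025): to k=10 gives 2159 − 297×10 = -811 → no gain ✓; to k=41 gives 2697 − 297×41 = -9480 → no gain ✓.
5 of the 6 constraints hold; not an equilibrium.

5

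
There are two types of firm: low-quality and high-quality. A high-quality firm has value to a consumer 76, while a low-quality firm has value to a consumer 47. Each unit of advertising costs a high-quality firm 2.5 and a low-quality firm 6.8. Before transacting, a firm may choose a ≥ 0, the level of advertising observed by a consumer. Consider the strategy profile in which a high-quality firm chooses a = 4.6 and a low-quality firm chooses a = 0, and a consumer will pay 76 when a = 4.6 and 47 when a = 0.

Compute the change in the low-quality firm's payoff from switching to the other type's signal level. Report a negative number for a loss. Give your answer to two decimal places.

-2.28

Playing a = 0 the low-quality firm receives 47.
Deviating to a = 4.6 brings payment 76 at cost 6.8 × 4.6 = 31.28, netting 44.72.
Gain from deviating: 44.72 − 47 = -2.28.
The gain is negative, so the low-quality type's incentive-compatibility constraint is satisfied.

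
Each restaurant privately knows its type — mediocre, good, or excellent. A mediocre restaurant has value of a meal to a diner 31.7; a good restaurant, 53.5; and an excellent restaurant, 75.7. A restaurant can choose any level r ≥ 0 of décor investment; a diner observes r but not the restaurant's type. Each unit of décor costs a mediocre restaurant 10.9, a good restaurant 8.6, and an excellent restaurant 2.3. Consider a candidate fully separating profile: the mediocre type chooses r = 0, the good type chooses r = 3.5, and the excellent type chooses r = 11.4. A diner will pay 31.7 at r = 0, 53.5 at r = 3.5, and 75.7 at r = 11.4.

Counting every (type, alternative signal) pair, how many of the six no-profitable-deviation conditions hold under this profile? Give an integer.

Mediocre (own payoff 31.7): to r=3.5 gives 53.5 − 10.9×3.5 = 15.35 → no gain ✓; to r=11.4 gives 75.7 − 10.9×11.4 = -48.56 → no gain ✓.
Excellent (own payoff 75.7 − 2.3×11.4 = 49.48): to r=0 gives 31.7 → no gain ✓; to r=3.5 gives 53.5 − 2.3×3.5 = 45.45 → no gain ✓.
Good (own payoff 53.5 − 8.6×3.5 = 23.4): to r=0 gives 31.7 → profitable ✗; to r=11.4 gives 75.7 − 8.6×11.4 = -22.34 → no gain ✓.
5 of the 6 constraints hold; not an equilibrium.

5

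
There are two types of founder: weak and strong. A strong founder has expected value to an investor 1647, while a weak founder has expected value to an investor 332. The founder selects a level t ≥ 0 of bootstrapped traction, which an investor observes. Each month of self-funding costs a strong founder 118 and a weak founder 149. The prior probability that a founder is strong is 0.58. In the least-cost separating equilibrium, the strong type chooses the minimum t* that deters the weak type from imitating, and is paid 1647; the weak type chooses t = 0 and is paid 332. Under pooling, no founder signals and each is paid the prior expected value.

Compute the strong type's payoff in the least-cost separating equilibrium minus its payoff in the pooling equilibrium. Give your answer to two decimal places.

-489.11

Least-cost separating signal: t* solves 332 = 1647 − 149·t*, so t* = (1647 − 332)/149 ≈ 8.8255.
Strong type's separating payoff: 1647 − 118 × t* = 1647 − 118 × (1647 − 332)/149 = 1647 − 155170/149 ≈ 605.5906.
Pooling payoff: 0.58 × 1647 + 0.42 × 332 = 1094.7.
Difference: 605.5906 − 1094.7 = -489.1094, i.e. -489.11 to two decimal places.
The strong type would prefer the pooling outcome.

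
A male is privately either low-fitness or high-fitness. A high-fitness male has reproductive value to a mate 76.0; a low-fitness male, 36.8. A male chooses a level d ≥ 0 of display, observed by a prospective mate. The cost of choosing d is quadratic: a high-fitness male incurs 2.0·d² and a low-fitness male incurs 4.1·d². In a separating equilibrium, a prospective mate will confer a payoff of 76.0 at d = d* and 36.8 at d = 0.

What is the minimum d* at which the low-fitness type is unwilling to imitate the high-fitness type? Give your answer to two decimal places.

3.09

The low-fitness type at d = 0 receives 36.8; imitating at d* yields 76.0 − 4.1·d*².
Indifference: 36.8 = 76.0 − 4.1·d*², so d*² = (76.0 − 36.8) / 4.1 ≈ 9.5610.
d* = √9.5610 ≈ 3.09.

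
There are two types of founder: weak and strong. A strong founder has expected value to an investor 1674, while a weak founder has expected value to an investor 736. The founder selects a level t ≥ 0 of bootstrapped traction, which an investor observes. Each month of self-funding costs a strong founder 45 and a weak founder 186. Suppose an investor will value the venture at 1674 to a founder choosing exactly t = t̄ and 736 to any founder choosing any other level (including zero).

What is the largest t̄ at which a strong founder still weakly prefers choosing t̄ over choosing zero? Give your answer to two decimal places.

20.84

Choosing t̄ yields the strong type 1674 − 45·t̄; choosing zero yields 736.
The strong type is indifferent at 1674 − 45·t̄ = 736, i.e. t̄ = (1674 − 736) / 45 ≈ 20.84.
For any t̄ above 20.84 the strong type would rather pool at zero, so separation collapses.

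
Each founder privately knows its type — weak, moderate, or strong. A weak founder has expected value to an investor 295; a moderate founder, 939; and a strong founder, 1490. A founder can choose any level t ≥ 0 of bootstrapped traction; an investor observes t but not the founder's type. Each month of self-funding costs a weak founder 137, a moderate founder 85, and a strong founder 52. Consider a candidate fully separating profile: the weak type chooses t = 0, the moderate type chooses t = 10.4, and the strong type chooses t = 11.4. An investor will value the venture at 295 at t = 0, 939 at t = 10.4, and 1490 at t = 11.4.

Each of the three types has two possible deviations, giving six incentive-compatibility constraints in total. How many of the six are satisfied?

4

Weak (own payoff 295): to t=10.4 gives 939 − 137×10.4 = -485.8 → no gain ✓; to t=11.4 gives 1490 − 137×11.4 = -71.8 → no gain ✓.
Moderate (own payoff 939 − 85×10.4 = 55): to t=0 gives 295 → profitable ✗; to t=11.4 gives 1490 − 85×11.4 = 521 → profitable ✗.
Strong (own payoff 1490 − 52×11.4 = 897.2): to t=0 gives 295 → no gain ✓; to t=10.4 gives 939 − 52×10.4 = 398.2 → no gain ✓.
4 of the 6 constraints hold; not an equilibrium.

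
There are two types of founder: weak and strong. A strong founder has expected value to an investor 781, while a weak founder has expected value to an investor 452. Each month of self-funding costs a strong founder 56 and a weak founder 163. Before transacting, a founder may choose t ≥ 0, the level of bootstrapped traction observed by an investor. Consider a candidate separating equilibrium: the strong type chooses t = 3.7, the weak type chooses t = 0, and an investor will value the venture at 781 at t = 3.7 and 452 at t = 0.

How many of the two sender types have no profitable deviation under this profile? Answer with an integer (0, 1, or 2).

2

Strong type: signal → 781 − 56 × 3.7 = 573.8; deviate to 0 → 452. IC holds (573.8 ≥ 452).
Weak type: stay at 0 → 452; mimic → 781 − 163 × 3.7 = 177.9. IC holds (452 ≥ 177.9).
2 of 2 constraints hold, so this is a separating equilibrium.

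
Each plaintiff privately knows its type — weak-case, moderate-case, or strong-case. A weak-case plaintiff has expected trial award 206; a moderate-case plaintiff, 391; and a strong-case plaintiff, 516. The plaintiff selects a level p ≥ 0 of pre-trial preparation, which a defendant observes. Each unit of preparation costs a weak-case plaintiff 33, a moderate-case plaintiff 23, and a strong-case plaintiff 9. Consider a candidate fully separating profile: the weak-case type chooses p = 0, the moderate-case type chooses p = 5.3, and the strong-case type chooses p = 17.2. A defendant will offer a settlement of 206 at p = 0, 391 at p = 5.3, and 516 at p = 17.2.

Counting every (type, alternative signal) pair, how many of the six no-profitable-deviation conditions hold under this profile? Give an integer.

5

Strong-case (own payoff 516 − 9×17.2 = 361.2): to p=0 gives 206 → no gain ✓; to p=5.3 gives 391 − 9×5.3 = 343.3 → no gain ✓.
Moderate-case (own payoff 391 − 23×5.3 = 269.1): to p=0 gives 206 → no gain ✓; to p=17.2 gives 516 − 23×17.2 = 120.4 → no gain ✓.
Weak-case (own payoff 206): to p=5.3 gives 391 − 33×5.3 = 216.1 → profitable ✗; to p=17.2 gives 516 − 33×17.2 = -51.6 → no gain ✓.
5 of the 6 constraints hold; not an equilibrium.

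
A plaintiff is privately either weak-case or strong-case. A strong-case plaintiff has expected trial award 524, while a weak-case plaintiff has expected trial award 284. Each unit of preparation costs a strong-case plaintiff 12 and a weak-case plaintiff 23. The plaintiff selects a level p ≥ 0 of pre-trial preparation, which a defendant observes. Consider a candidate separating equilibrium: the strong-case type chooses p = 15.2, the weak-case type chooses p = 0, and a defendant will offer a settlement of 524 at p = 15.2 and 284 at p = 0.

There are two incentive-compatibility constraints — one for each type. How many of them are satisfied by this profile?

2

Weak-case type: stay at 0 → 284; mimic → 524 − 23 × 15.2 = 174.4. IC holds (284 ≥ 174.4).
Strong-case type: signal → 524 − 12 × 15.2 = 341.6; deviate to 0 → 284. IC holds (341.6 ≥ 284).
2 of 2 constraints hold, so this is a separating equilibrium.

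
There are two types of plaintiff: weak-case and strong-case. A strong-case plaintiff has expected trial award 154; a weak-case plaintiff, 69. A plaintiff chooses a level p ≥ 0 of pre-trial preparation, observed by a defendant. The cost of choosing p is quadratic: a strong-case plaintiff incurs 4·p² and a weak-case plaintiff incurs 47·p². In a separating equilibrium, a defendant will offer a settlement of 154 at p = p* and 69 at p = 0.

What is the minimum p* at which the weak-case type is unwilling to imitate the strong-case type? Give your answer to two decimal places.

1.34

The weak-case type at p = 0 receives 69; imitating at p* yields 154 − 47·p*².
Indifference: 69 = 154 − 47·p*², so p*² = (154 − 69) / 47 ≈ 1.8085.
p* = √1.8085 ≈ 1.34.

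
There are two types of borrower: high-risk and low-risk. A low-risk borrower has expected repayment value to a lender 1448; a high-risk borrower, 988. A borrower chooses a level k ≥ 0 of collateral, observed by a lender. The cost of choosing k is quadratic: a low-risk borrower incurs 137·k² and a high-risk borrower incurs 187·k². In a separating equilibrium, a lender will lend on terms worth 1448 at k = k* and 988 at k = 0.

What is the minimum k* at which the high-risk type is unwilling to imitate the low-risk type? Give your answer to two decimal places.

The high-risk type at k = 0 receives 988; imitating at k* yields 1448 − 187·k*².
Indifference: 988 = 1448 − 187·k*², so k*² = (1448 − 988) / 187 ≈ 2.4599.
k* = √2.4599 ≈ 1.57.

1.57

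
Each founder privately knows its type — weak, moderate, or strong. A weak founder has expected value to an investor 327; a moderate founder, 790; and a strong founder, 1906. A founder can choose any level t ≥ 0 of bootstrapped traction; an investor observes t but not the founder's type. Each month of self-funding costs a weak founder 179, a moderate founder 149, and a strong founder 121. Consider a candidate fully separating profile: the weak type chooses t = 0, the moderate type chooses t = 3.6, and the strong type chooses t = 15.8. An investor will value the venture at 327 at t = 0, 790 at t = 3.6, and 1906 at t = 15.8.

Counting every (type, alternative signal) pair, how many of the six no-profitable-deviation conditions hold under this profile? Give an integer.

3

Moderate (own payoff 790 − 149×3.6 = 253.6): to t=0 gives 327 → profitable ✗; to t=15.8 gives 1906 − 149×15.8 = -448.2 → no gain ✓.
Weak (own payoff 327): to t=3.6 gives 790 − 179×3.6 = 145.6 → no gain ✓; to t=15.8 gives 1906 − 179×15.8 = -922.2 → no gain ✓.
Strong (own payoff 1906 − 121×15.8 = -5.8): to t=0 gives 327 → profitable ✗; to t=3.6 gives 790 − 121×3.6 = 354.4 → profitable ✗.
3 of the 6 constraints hold; not an equilibrium.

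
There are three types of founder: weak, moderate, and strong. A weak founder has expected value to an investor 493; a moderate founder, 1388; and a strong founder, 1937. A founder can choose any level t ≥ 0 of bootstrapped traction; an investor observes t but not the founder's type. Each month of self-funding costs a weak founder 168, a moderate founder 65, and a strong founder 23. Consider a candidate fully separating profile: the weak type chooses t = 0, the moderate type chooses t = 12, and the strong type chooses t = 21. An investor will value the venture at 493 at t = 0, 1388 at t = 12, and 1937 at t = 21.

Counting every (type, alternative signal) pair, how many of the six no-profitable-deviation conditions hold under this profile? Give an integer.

6

Moderate (own payoff 1388 − 65×12 = 608): to t=0 gives 493 → no gain ✓; to t=21 gives 1937 − 65×21 = 572 → no gain ✓.
Weak (own payoff 493): to t=12 gives 1388 − 168×12 = -628 → no gain ✓; to t=21 gives 1937 − 168×21 = -1591 → no gain ✓.
Strong (own payoff 1937 − 23×21 = 1454): to t=0 gives 493 → no gain ✓; to t=12 gives 1388 − 23×12 = 1112 → no gain ✓.
6 of the 6 constraints hold; this profile is a separating equilibrium.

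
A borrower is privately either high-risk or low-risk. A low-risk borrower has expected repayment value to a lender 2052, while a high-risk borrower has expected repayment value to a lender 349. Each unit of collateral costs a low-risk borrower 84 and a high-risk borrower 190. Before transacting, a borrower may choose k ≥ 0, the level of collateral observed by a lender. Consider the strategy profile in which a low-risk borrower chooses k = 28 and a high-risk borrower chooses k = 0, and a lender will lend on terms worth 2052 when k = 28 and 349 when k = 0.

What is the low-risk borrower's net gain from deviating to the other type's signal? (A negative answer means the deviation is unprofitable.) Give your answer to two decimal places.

649.00

Playing k = 28 the low-risk borrower receives 2052 − 84 × 28 = -300.
Deviating to k = 0 yields 349 instead.
Gain from deviating: 349 − (-300) = 649.00.
The gain is positive, so the low-risk type's incentive-compatibility constraint is violated — this profile is not a separating equilibrium.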